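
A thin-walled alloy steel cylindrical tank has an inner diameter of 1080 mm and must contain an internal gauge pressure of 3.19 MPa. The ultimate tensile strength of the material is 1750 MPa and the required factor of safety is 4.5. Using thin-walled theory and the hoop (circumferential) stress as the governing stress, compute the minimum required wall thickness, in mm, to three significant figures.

σ_allow = 1750/4.5 = 388.9 MPa.
Hoop stress σ_h = pD/(2t), so t = pD/(2σ_allow) = 3.19×1080/(2×388.9) = 4.430 mm.

t = 4.43 mm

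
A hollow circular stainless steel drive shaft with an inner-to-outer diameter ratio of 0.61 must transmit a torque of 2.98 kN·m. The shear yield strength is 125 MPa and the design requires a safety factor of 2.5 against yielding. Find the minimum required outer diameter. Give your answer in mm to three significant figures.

d_o = 70.6 mm

τ_allow = 125/2.5 = 50.00 MPa.
For a hollow shaft τ = 16T/[πd_o³(1−k⁴)] with k = 0.61, so 1−k⁴ = 0.8615.
d_o³ = 16T/[π τ_allow (1−k⁴)] = 16×2980000/(π×50.00×0.8615) = 352300 mm³.
d_o = 70.63 mm.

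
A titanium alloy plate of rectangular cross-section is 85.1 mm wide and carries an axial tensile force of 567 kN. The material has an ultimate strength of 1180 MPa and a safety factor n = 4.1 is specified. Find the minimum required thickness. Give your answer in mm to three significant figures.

t = 23.2 mm

σ_allow = 1180/4.1 = 287.8 MPa.
Required area A = F/σ_allow = 567000/287.8 = 1970 mm².
t = A/w = 1970/85.1 = 23.15 mm.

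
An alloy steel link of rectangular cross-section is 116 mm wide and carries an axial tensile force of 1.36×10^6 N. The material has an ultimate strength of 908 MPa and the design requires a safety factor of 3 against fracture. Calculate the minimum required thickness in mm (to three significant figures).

σ_allow = 908/3 = 302.7 MPa.
Required area A = F/σ_allow = 1360000/302.7 = 4493 mm².
t = A/w = 4493/116 = 38.74 mm.

t = 38.7 mm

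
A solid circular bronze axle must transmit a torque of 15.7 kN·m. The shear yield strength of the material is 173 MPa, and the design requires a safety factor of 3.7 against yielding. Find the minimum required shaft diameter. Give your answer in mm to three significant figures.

Allowable shear stress τ_allow = 173/3.7 = 46.76 MPa.
For a solid shaft τ = 16T/(πd³), so d³ = 16T/(π τ_allow) = 16×1.5700×10^7/(π×46.76) = 1.710×10^6 mm³.
d = (1.710×10^6)^(1/3) = 119.6 mm.

d = 120 mm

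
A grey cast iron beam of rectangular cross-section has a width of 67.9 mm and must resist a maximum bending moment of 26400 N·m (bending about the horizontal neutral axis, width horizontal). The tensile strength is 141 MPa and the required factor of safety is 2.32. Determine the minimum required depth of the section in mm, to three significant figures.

σ_allow = 141/2.32 = 60.78 MPa.
For a rectangular section σ = 6M/(bh²), so h² = 6M/(b σ_allow) = 6×2.6400×10^7/(67.9×60.78) = 38380 mm².
h = 195.9 mm.

h = 196 mm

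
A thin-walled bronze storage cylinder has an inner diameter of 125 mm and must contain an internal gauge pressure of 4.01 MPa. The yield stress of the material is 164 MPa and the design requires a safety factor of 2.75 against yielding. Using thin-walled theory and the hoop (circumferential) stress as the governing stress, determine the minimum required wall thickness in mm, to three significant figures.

σ_allow = 164/2.75 = 59.64 MPa.
Hoop stress σ_h = pD/(2t), so t = pD/(2σ_allow) = 4.01×125/(2×59.64) = 4.203 mm.

t = 4.20 mm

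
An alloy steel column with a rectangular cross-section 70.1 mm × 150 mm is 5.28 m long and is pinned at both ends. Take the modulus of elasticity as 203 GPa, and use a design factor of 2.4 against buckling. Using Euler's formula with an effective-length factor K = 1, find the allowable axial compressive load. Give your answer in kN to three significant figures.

P_allow = 129 kN

Buckling occurs about the weak axis: I_min = h·b³/12 = 150×70.1³/12 = 4.306×10^6 mm⁴ (b = 70.1 mm is the smaller dimension).
Effective length L_e = KL = 1×5.28 m = 5280 mm.
Euler critical load P_cr = π²EI/L_e² = π²×203000×4.306×10^6/5280² = 309500 N.
P_allow = P_cr/n = 309500/2.4 = 128900 N.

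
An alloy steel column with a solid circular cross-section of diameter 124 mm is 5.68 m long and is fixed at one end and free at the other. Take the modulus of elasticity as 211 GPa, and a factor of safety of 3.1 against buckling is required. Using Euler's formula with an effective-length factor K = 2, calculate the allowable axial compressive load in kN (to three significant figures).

P_allow = 60.4 kN

I = πd⁴/64 = π×124⁴/64 = 1.161×10^7 mm⁴.
Effective length L_e = KL = 2×5.68 m = 11360 mm.
Euler critical load P_cr = π²EI/L_e² = π²×211000×1.161×10^7/11360² = 187300 N.
P_allow = P_cr/n = 187300/3.1 = 60410 N.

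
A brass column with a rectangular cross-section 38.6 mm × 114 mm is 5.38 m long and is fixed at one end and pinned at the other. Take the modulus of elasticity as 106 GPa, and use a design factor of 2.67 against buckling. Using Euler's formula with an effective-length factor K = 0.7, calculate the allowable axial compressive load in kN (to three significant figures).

P_allow = 15.1 kN

Buckling occurs about the weak axis: I_min = h·b³/12 = 114×38.6³/12 = 546400 mm⁴ (b = 38.6 mm is the smaller dimension).
Effective length L_e = KL = 0.7×5.38 m = 3766 mm.
Euler critical load P_cr = π²EI/L_e² = π²×106000×546400/3766² = 40300 N.
P_allow = P_cr/n = 40300/2.67 = 15090 N.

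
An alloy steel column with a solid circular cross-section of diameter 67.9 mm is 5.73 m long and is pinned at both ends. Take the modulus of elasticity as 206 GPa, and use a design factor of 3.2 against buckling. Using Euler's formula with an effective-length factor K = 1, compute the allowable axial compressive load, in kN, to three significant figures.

P_allow = 20.2 kN

I = πd⁴/64 = π×67.9⁴/64 = 1.043×10^6 mm⁴.
Effective length L_e = KL = 1×5.73 m = 5730 mm.
Euler critical load P_cr = π²EI/L_e² = π²×206000×1.043×10^6/5730² = 64610 N.
P_allow = P_cr/n = 64610/3.2 = 20190 N.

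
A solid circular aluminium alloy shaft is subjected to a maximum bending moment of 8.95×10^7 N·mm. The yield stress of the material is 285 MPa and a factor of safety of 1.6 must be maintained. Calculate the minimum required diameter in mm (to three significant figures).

d = 172 mm

σ_allow = 285/1.6 = 178.1 MPa.
For a solid circular section σ = 32M/(πd³), so d³ = 32M/(π σ_allow) = 32×8.9500×10^7/(π×178.1) = 5.118×10^6 mm³.
d = 172.3 mm.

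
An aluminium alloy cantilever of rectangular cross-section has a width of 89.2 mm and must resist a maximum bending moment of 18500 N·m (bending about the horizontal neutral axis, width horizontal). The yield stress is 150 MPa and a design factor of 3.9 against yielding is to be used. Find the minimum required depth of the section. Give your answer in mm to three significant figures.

σ_allow = 150/3.9 = 38.46 MPa.
For a rectangular section σ = 6M/(bh²), so h² = 6M/(b σ_allow) = 6×1.8500×10^7/(89.2×38.46) = 32350 mm².
h = 179.9 mm.

h = 180 mm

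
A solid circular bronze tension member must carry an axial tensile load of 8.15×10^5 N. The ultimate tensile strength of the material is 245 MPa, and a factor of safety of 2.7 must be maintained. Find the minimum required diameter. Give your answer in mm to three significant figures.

d = 107 mm

Allowable stress σ_allow = 245/2.7 = 90.74 MPa.
Required area A = F/σ_allow = 815000/90.74 = 8982 mm².
A = πd²/4 → d = √(4A/π) = 106.9 mm.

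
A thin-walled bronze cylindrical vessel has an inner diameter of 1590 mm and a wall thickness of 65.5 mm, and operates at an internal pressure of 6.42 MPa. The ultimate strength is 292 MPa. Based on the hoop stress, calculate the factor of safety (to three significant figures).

σ_h = pD/(2t) = 6.42×1590/(2×65.5) = 77.92 MPa.
n = 292/77.92 = 3.747.

n = 3.75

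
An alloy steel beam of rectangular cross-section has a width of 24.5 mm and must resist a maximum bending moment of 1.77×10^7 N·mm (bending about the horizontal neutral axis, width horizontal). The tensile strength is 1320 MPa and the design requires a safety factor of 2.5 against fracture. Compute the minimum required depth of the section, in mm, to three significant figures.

σ_allow = 1320/2.5 = 528.0 MPa.
For a rectangular section σ = 6M/(bh²), so h² = 6M/(b σ_allow) = 6×1.7700×10^7/(24.5×528.0) = 8210 mm².
h = 90.61 mm.

h = 90.6 mm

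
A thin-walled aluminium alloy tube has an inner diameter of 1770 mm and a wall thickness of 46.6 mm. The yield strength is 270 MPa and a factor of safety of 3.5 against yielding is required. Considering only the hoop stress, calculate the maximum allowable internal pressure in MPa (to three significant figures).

p_allow = 4.06 MPa

σ_allow = 270/3.5 = 77.14 MPa.
σ_h = pD/(2t) → p_allow = 2σ_allow t/D = 2×77.14×46.6/1770 = 4.062 MPa.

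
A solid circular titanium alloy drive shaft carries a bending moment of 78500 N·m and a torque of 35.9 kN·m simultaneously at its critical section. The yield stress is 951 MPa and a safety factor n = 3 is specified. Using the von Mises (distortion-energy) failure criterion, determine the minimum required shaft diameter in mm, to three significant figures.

σ_allow = σ_y/n = 951/3 = 317.0 MPa.
For a solid shaft σ_b = 32M/(πd³) and τ = 16T/(πd³), so the von Mises stress is σ' = (16/πd³)·√(4M²+3T²).
√(4M²+3T²) = √(4×(7.850×10^7)² + 3×(3.590×10^7)²) = 1.689×10^8 N·mm.
d³ = 16×1.689×10^8/(π×317.0) = 2.713×10^6 mm³.
d = 139.5 mm.

d = 139 mm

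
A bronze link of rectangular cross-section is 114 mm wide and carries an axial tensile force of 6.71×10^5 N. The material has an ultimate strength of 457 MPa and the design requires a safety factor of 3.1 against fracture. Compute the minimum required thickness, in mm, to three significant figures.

t = 39.9 mm

σ_allow = 457/3.1 = 147.4 MPa.
Required area A = F/σ_allow = 671000/147.4 = 4552 mm².
t = A/w = 4552/114 = 39.93 mm.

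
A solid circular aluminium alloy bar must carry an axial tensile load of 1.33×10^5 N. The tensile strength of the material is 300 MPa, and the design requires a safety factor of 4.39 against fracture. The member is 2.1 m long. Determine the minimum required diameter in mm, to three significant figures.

d = 49.8 mm

Allowable stress σ_allow = 300/4.39 = 68.34 MPa.
Required area A = F/σ_allow = 133000/68.34 = 1946 mm².
A = πd²/4 → d = √(4A/π) = 49.78 mm.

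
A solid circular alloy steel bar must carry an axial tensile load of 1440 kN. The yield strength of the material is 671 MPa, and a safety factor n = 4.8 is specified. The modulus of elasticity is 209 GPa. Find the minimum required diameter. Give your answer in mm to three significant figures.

d = 115 mm

Allowable stress σ_allow = 671/4.8 = 139.8 MPa.
Required area A = F/σ_allow = 1440000/139.8 = 10300 mm².
A = πd²/4 → d = √(4A/π) = 114.5 mm.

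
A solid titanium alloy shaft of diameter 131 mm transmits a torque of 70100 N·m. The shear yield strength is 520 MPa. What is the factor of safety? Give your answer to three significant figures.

n = 3.27

τ = 16T/(πd³) = 16×7.0100×10^7/(π×131³) = 158.8 MPa.
n = τ_limit/τ = 520/158.8 = 3.274.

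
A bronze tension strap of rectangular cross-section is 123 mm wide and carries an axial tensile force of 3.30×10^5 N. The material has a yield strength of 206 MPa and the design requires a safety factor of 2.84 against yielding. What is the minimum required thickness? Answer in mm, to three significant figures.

σ_allow = 206/2.84 = 72.54 MPa.
Required area A = F/σ_allow = 330000/72.54 = 4550 mm².
t = A/w = 4550/123 = 36.99 mm.

t = 37.0 mm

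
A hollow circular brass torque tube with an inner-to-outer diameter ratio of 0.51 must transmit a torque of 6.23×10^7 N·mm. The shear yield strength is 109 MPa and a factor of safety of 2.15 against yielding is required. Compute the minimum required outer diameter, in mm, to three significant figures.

d_o = 189 mm

τ_allow = 109/2.15 = 50.70 MPa.
For a hollow shaft τ = 16T/[πd_o³(1−k⁴)] with k = 0.51, so 1−k⁴ = 0.9323.
d_o³ = 16T/[π τ_allow (1−k⁴)] = 16×6.2300×10^7/(π×50.70×0.9323) = 6.713×10^6 mm³.
d_o = 188.6 mm.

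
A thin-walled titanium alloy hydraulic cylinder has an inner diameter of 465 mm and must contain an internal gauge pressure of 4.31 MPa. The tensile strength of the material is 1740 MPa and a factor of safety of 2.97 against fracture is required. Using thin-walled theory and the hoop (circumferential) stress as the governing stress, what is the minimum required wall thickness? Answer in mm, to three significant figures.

t = 1.71 mm

σ_allow = 1740/2.97 = 585.9 MPa.
Hoop stress σ_h = pD/(2t), so t = pD/(2σ_allow) = 4.31×465/(2×585.9) = 1.710 mm.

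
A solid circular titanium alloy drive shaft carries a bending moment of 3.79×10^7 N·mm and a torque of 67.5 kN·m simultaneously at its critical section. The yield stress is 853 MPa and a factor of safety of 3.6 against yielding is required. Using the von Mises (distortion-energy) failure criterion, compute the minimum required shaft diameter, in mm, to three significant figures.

d = 144 mm

σ_allow = σ_y/n = 853/3.6 = 236.9 MPa.
For a solid shaft σ_b = 32M/(πd³) and τ = 16T/(πd³), so the von Mises stress is σ' = (16/πd³)·√(4M²+3T²).
√(4M²+3T²) = √(4×(3.790×10^7)² + 3×(6.750×10^7)²) = 1.393×10^8 N·mm.
d³ = 16×1.393×10^8/(π×236.9) = 2.995×10^6 mm³.
d = 144.1 mm.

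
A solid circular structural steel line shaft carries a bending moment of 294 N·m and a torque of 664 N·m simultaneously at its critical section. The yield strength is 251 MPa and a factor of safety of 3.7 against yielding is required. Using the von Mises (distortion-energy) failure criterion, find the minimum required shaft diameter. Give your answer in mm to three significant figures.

σ_allow = σ_y/n = 251/3.7 = 67.84 MPa.
For a solid shaft σ_b = 32M/(πd³) and τ = 16T/(πd³), so the von Mises stress is σ' = (16/πd³)·√(4M²+3T²).
√(4M²+3T²) = √(4×(294000)² + 3×(664000)²) = 1.292×10^6 N·mm.
d³ = 16×1.292×10^6/(π×67.84) = 96970 mm³.
d = 45.94 mm.

d = 45.9 mm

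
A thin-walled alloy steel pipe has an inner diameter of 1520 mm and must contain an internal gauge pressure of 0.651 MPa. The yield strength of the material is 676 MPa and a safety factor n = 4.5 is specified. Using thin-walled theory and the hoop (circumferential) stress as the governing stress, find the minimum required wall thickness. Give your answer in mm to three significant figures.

σ_allow = 676/4.5 = 150.2 MPa.
Hoop stress σ_h = pD/(2t), so t = pD/(2σ_allow) = 0.651×1520/(2×150.2) = 3.294 mm.

t = 3.29 mm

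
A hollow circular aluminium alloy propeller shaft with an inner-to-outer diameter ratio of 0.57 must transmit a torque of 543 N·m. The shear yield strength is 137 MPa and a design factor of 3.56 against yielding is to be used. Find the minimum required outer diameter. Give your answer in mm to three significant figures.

d_o = 43.2 mm

τ_allow = 137/3.56 = 38.48 MPa.
For a hollow shaft τ = 16T/[πd_o³(1−k⁴)] with k = 0.57, so 1−k⁴ = 0.8944.
d_o³ = 16T/[π τ_allow (1−k⁴)] = 16×543000/(π×38.48×0.8944) = 80340 mm³.
d_o = 43.15 mm.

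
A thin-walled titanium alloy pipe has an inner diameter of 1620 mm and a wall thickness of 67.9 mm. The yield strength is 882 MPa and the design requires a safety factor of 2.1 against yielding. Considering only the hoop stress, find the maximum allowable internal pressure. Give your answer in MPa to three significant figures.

σ_allow = 882/2.1 = 420.0 MPa.
σ_h = pD/(2t) → p_allow = 2σ_allow t/D = 2×420.0×67.9/1620 = 35.21 MPa.

p_allow = 35.2 MPa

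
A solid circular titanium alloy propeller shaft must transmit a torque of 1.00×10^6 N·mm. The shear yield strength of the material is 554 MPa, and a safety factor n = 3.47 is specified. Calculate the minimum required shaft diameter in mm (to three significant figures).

d = 31.7 mm

Allowable shear stress τ_allow = 554/3.47 = 159.7 MPa.
For a solid shaft τ = 16T/(πd³), so d³ = 16T/(π τ_allow) = 16×1000000/(π×159.7) = 31900 mm³.
d = (31900)^(1/3) = 31.71 mm.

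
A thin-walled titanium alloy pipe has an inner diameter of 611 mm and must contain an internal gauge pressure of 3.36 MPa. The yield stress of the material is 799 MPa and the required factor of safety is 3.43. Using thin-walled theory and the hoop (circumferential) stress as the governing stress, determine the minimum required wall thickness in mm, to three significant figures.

t = 4.41 mm

σ_allow = 799/3.43 = 232.9 MPa.
Hoop stress σ_h = pD/(2t), so t = pD/(2σ_allow) = 3.36×611/(2×232.9) = 4.407 mm.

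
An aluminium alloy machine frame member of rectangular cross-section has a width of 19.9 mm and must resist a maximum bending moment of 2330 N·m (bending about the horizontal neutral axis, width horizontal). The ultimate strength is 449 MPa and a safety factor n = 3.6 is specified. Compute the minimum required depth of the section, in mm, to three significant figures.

h = 75.1 mm

σ_allow = 449/3.6 = 124.7 MPa.
For a rectangular section σ = 6M/(bh²), so h² = 6M/(b σ_allow) = 6×2330000/(19.9×124.7) = 5633 mm².
h = 75.05 mm.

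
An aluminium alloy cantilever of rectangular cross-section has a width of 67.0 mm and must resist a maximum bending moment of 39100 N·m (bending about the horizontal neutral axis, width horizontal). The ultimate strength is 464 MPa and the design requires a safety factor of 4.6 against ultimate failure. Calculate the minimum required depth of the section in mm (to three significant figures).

h = 186 mm

σ_allow = 464/4.6 = 100.9 MPa.
For a rectangular section σ = 6M/(bh²), so h² = 6M/(b σ_allow) = 6×3.9100×10^7/(67.0×100.9) = 34710 mm².
h = 186.3 mm.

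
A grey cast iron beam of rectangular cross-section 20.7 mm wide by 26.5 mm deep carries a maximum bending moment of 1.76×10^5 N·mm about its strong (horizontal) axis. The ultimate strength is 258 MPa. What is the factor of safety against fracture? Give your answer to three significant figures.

n = 3.55

Section modulus S = bh²/6 = 20.7×26.5²/6 = 2423 mm³.
σ = M/S = 176000/2423 = 72.64 MPa.
n = 258/72.64 = 3.552.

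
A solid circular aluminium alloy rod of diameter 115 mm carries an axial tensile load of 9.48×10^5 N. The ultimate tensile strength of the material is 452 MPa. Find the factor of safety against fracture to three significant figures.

n = 4.95

A = πd²/4 = 10390 mm².
σ = F/A = 948000/10390 = 91.27 MPa.
n = 452/91.27 = 4.952.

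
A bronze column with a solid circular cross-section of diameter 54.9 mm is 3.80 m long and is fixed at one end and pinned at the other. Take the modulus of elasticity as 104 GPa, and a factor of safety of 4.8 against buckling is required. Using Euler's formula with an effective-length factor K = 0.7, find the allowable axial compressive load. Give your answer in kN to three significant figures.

P_allow = 13.5 kN

I = πd⁴/64 = π×54.9⁴/64 = 445900 mm⁴.
Effective length L_e = KL = 0.7×3.80 m = 2660 mm.
Euler critical load P_cr = π²EI/L_e² = π²×104000×445900/2660² = 64690 N.
P_allow = P_cr/n = 64690/4.8 = 13480 N.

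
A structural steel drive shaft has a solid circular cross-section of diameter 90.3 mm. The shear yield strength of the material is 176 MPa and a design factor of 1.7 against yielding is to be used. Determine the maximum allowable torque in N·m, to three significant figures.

τ_allow = 176/1.7 = 103.5 MPa.
For a solid shaft T_allow = τ_allow·πd³/16; πd³/16 = π×90.3³/16 = 144600 mm³.
T_allow = 103.5×144600 = 1.497×10^7 N·mm = 14970 N·m.

T_allow = 15000 N·m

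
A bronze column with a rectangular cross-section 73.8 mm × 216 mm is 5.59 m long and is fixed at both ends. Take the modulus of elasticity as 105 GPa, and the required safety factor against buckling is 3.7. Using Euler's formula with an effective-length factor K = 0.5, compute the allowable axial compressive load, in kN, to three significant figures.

P_allow = 259 kN

Buckling occurs about the weak axis: I_min = h·b³/12 = 216×73.8³/12 = 7.235×10^6 mm⁴ (b = 73.8 mm is the smaller dimension).
Effective length L_e = KL = 0.5×5.59 m = 2795 mm.
Euler critical load P_cr = π²EI/L_e² = π²×105000×7.235×10^6/2795² = 959800 N.
P_allow = P_cr/n = 959800/3.7 = 259400 N.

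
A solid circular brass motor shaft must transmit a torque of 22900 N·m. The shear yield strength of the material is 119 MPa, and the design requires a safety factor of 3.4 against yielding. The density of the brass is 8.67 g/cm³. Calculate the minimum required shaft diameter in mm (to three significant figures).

Allowable shear stress τ_allow = 119/3.4 = 35.00 MPa.
For a solid shaft τ = 16T/(πd³), so d³ = 16T/(π τ_allow) = 16×2.2900×10^7/(π×35.00) = 3.332×10^6 mm³.
d = (3.332×10^6)^(1/3) = 149.4 mm.

d = 149 mm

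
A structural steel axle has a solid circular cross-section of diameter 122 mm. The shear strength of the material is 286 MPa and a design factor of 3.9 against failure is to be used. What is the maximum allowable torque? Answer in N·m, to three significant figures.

τ_allow = 286/3.9 = 73.33 MPa.
For a solid shaft T_allow = τ_allow·πd³/16; πd³/16 = π×122³/16 = 356500 mm³.
T_allow = 73.33×356500 = 2.615×10^7 N·mm = 26150 N·m.

T_allow = 26100 N·m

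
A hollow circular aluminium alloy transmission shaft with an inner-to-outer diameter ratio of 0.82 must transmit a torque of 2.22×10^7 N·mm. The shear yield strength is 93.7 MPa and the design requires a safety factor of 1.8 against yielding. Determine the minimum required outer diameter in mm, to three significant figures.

τ_allow = 93.7/1.8 = 52.06 MPa.
For a hollow shaft τ = 16T/[πd_o³(1−k⁴)] with k = 0.82, so 1−k⁴ = 0.5479.
d_o³ = 16T/[π τ_allow (1−k⁴)] = 16×2.2200×10^7/(π×52.06×0.5479) = 3.964×10^6 mm³.
d_o = 158.3 mm.

d_o = 158 mm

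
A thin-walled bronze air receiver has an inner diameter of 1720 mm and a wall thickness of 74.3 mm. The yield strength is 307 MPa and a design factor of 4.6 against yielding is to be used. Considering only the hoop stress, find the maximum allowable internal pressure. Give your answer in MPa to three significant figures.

p_allow = 5.77 MPa

σ_allow = 307/4.6 = 66.74 MPa.
σ_h = pD/(2t) → p_allow = 2σ_allow t/D = 2×66.74×74.3/1720 = 5.766 MPa.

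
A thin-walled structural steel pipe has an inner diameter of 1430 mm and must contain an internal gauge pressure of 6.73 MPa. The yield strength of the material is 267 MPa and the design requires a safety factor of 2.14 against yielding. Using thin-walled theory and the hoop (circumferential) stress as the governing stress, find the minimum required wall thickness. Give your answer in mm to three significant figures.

t = 38.6 mm

σ_allow = 267/2.14 = 124.8 MPa.
Hoop stress σ_h = pD/(2t), so t = pD/(2σ_allow) = 6.73×1430/(2×124.8) = 38.57 mm.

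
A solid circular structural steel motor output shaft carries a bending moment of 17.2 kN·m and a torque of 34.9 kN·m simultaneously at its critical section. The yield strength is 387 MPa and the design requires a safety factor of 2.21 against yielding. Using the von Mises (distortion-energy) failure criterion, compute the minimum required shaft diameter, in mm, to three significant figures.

d = 126 mm

σ_allow = σ_y/n = 387/2.21 = 175.1 MPa.
For a solid shaft σ_b = 32M/(πd³) and τ = 16T/(πd³), so the von Mises stress is σ' = (16/πd³)·√(4M²+3T²).
√(4M²+3T²) = √(4×(1.720×10^7)² + 3×(3.490×10^7)²) = 6.955×10^7 N·mm.
d³ = 16×6.955×10^7/(π×175.1) = 2.023×10^6 mm³.
d = 126.5 mm.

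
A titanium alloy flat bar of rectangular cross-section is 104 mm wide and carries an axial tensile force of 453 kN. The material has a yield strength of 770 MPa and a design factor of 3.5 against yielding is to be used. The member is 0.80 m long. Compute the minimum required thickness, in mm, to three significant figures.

t = 19.8 mm

σ_allow = 770/3.5 = 220.0 MPa.
Required area A = F/σ_allow = 453000/220.0 = 2059 mm².
t = A/w = 2059/104 = 19.80 mm.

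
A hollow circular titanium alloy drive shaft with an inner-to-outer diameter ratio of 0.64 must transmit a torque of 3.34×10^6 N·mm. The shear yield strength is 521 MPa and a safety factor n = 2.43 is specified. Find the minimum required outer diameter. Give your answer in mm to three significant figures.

τ_allow = 521/2.43 = 214.4 MPa.
For a hollow shaft τ = 16T/[πd_o³(1−k⁴)] with k = 0.64, so 1−k⁴ = 0.8322.
d_o³ = 16T/[π τ_allow (1−k⁴)] = 16×3340000/(π×214.4×0.8322) = 95330 mm³.
d_o = 45.68 mm.

d_o = 45.7 mm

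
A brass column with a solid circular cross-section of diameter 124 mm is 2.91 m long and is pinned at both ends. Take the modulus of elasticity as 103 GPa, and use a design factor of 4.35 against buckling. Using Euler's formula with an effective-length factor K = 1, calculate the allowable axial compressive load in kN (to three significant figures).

I = πd⁴/64 = π×124⁴/64 = 1.161×10^7 mm⁴.
Effective length L_e = KL = 1×2.91 m = 2910 mm.
Euler critical load P_cr = π²EI/L_e² = π²×103000×1.161×10^7/2910² = 1.393×10^6 N.
P_allow = P_cr/n = 1.393×10^6/4.35 = 320300 N.

P_allow = 320 kN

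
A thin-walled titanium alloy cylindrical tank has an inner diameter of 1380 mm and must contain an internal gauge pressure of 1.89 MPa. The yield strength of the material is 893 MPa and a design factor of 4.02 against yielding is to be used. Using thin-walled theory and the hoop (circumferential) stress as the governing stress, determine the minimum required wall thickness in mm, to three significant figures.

t = 5.87 mm

σ_allow = 893/4.02 = 222.1 MPa.
Hoop stress σ_h = pD/(2t), so t = pD/(2σ_allow) = 1.89×1380/(2×222.1) = 5.871 mm.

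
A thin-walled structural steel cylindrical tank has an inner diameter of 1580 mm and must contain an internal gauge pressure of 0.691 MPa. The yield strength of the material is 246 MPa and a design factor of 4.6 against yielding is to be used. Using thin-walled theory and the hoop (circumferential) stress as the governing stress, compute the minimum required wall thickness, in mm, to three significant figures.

t = 10.2 mm

σ_allow = 246/4.6 = 53.48 MPa.
Hoop stress σ_h = pD/(2t), so t = pD/(2σ_allow) = 0.691×1580/(2×53.48) = 10.21 mm.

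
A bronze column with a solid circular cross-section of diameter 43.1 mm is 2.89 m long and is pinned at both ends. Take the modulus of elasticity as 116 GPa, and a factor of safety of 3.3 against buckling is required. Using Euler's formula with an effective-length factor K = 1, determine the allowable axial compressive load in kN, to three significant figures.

I = πd⁴/64 = π×43.1⁴/64 = 169400 mm⁴.
Effective length L_e = KL = 1×2.89 m = 2890 mm.
Euler critical load P_cr = π²EI/L_e² = π²×116000×169400/2890² = 23220 N.
P_allow = P_cr/n = 23220/3.3 = 7036 N.

P_allow = 7.04 kN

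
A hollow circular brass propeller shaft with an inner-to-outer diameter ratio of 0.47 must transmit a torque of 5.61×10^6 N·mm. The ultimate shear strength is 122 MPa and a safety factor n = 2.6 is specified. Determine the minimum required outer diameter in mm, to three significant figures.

d_o = 86.2 mm

τ_allow = 122/2.6 = 46.92 MPa.
For a hollow shaft τ = 16T/[πd_o³(1−k⁴)] with k = 0.47, so 1−k⁴ = 0.9512.
d_o³ = 16T/[π τ_allow (1−k⁴)] = 16×5610000/(π×46.92×0.9512) = 640100 mm³.
d_o = 86.18 mm.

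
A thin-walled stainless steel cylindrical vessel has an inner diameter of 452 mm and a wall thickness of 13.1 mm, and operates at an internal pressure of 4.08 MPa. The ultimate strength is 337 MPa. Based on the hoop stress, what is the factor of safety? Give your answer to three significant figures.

n = 4.79

σ_h = pD/(2t) = 4.08×452/(2×13.1) = 70.39 MPa.
n = 337/70.39 = 4.788.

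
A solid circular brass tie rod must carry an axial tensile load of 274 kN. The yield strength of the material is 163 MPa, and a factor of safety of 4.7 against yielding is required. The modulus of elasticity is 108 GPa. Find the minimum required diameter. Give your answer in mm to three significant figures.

d = 100 mm

Allowable stress σ_allow = 163/4.7 = 34.68 MPa.
Required area A = F/σ_allow = 274000/34.68 = 7901 mm².
A = πd²/4 → d = √(4A/π) = 100.3 mm.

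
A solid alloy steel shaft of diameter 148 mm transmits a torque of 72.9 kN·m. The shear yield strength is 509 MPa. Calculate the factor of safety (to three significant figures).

n = 4.44

τ = 16T/(πd³) = 16×7.2900×10^7/(π×148³) = 114.5 MPa.
n = τ_limit/τ = 509/114.5 = 4.444.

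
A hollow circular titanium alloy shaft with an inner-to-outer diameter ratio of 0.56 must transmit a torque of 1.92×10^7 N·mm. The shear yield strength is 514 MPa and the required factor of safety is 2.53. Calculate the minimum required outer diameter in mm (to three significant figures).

τ_allow = 514/2.53 = 203.2 MPa.
For a hollow shaft τ = 16T/[πd_o³(1−k⁴)] with k = 0.56, so 1−k⁴ = 0.9017.
d_o³ = 16T/[π τ_allow (1−k⁴)] = 16×1.9200×10^7/(π×203.2×0.9017) = 533800 mm³.
d_o = 81.12 mm.

d_o = 81.1 mm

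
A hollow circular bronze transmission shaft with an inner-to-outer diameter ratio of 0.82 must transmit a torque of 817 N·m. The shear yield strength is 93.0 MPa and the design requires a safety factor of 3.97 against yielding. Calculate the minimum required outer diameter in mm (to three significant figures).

τ_allow = 93.0/3.97 = 23.43 MPa.
For a hollow shaft τ = 16T/[πd_o³(1−k⁴)] with k = 0.82, so 1−k⁴ = 0.5479.
d_o³ = 16T/[π τ_allow (1−k⁴)] = 16×817000/(π×23.43×0.5479) = 324200 mm³.
d_o = 68.70 mm.

d_o = 68.7 mm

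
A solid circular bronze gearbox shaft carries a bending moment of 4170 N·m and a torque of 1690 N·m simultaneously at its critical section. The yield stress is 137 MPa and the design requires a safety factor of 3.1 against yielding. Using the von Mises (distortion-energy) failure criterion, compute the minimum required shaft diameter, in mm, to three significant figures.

d = 101 mm

σ_allow = σ_y/n = 137/3.1 = 44.19 MPa.
For a solid shaft σ_b = 32M/(πd³) and τ = 16T/(πd³), so the von Mises stress is σ' = (16/πd³)·√(4M²+3T²).
√(4M²+3T²) = √(4×(4.170×10^6)² + 3×(1.690×10^6)²) = 8.839×10^6 N·mm.
d³ = 16×8.839×10^6/(π×44.19) = 1.019×10^6 mm³.
d = 100.6 mm.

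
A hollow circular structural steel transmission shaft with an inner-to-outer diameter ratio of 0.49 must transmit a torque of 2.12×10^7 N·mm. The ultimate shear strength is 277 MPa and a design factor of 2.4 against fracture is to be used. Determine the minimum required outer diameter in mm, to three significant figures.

d_o = 99.8 mm

τ_allow = 277/2.4 = 115.4 MPa.
For a hollow shaft τ = 16T/[πd_o³(1−k⁴)] with k = 0.49, so 1−k⁴ = 0.9424.
d_o³ = 16T/[π τ_allow (1−k⁴)] = 16×2.1200×10^7/(π×115.4×0.9424) = 992700 mm³.
d_o = 99.76 mm.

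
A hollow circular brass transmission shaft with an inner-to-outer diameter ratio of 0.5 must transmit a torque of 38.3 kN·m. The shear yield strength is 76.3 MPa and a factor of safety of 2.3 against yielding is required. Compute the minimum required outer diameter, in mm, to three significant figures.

d_o = 184 mm

τ_allow = 76.3/2.3 = 33.17 MPa.
For a hollow shaft τ = 16T/[πd_o³(1−k⁴)] with k = 0.5, so 1−k⁴ = 0.9375.
d_o³ = 16T/[π τ_allow (1−k⁴)] = 16×3.8300×10^7/(π×33.17×0.9375) = 6.272×10^6 mm³.
d_o = 184.4 mm.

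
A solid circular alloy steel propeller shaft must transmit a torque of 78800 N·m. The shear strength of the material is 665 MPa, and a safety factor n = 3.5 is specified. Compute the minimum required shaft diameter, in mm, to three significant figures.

d = 128 mm

Allowable shear stress τ_allow = 665/3.5 = 190.0 MPa.
For a solid shaft τ = 16T/(πd³), so d³ = 16T/(π τ_allow) = 16×7.8800×10^7/(π×190.0) = 2.112×10^6 mm³.
d = (2.112×10^6)^(1/3) = 128.3 mm.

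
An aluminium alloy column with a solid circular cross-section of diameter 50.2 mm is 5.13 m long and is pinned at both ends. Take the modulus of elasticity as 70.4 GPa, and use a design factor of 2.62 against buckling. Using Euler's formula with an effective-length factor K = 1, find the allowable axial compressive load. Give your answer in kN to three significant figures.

I = πd⁴/64 = π×50.2⁴/64 = 311700 mm⁴.
Effective length L_e = KL = 1×5.13 m = 5130 mm.
Euler critical load P_cr = π²EI/L_e² = π²×70400×311700/5130² = 8230 N.
P_allow = P_cr/n = 8230/2.62 = 3141 N.

P_allow = 3.14 kN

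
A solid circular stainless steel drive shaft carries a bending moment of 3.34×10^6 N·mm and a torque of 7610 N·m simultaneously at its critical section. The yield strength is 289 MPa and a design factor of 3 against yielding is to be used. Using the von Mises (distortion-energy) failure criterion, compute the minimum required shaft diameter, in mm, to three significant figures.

d = 92.1 mm

σ_allow = σ_y/n = 289/3 = 96.33 MPa.
For a solid shaft σ_b = 32M/(πd³) and τ = 16T/(πd³), so the von Mises stress is σ' = (16/πd³)·√(4M²+3T²).
√(4M²+3T²) = √(4×(3.340×10^6)² + 3×(7.610×10^6)²) = 1.478×10^7 N·mm.
d³ = 16×1.478×10^7/(π×96.33) = 781200 mm³.
d = 92.10 mm.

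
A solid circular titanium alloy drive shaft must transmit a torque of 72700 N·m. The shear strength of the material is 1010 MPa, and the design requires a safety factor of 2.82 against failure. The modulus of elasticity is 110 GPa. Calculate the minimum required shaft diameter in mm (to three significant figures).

d = 101 mm

Allowable shear stress τ_allow = 1010/2.82 = 358.2 MPa.
For a solid shaft τ = 16T/(πd³), so d³ = 16T/(π τ_allow) = 16×7.2700×10^7/(π×358.2) = 1.034×10^6 mm³.
d = (1.034×10^6)^(1/3) = 101.1 mm.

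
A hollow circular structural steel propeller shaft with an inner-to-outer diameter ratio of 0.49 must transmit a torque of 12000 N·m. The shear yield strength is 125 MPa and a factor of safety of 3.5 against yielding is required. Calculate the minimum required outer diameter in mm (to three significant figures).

d_o = 122 mm

τ_allow = 125/3.5 = 35.71 MPa.
For a hollow shaft τ = 16T/[πd_o³(1−k⁴)] with k = 0.49, so 1−k⁴ = 0.9424.
d_o³ = 16T/[π τ_allow (1−k⁴)] = 16×1.2000×10^7/(π×35.71×0.9424) = 1.816×10^6 mm³.
d_o = 122.0 mm.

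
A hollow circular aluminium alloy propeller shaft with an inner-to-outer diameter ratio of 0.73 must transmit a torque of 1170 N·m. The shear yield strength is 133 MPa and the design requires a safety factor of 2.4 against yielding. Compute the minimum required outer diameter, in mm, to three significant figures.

d_o = 53.2 mm

τ_allow = 133/2.4 = 55.42 MPa.
For a hollow shaft τ = 16T/[πd_o³(1−k⁴)] with k = 0.73, so 1−k⁴ = 0.7160.
d_o³ = 16T/[π τ_allow (1−k⁴)] = 16×1170000/(π×55.42×0.7160) = 150200 mm³.
d_o = 53.15 mm.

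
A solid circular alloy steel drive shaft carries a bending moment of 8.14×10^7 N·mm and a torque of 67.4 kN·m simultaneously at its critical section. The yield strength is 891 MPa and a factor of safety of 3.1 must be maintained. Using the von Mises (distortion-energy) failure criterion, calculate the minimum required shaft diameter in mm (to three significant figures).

σ_allow = σ_y/n = 891/3.1 = 287.4 MPa.
For a solid shaft σ_b = 32M/(πd³) and τ = 16T/(πd³), so the von Mises stress is σ' = (16/πd³)·√(4M²+3T²).
√(4M²+3T²) = √(4×(8.140×10^7)² + 3×(6.740×10^7)²) = 2.003×10^8 N·mm.
d³ = 16×2.003×10^8/(π×287.4) = 3.550×10^6 mm³.
d = 152.5 mm.

d = 153 mm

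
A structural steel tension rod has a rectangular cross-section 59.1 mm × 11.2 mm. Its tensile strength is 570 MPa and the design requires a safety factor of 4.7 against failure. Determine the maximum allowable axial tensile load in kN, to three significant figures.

F_allow = 80.3 kN

σ_allow = 570/4.7 = 121.3 MPa.
A = 59.1×11.2 = 661.9 mm².
F_allow = σ_allow × A = 121.3×661.9 = 80280 N.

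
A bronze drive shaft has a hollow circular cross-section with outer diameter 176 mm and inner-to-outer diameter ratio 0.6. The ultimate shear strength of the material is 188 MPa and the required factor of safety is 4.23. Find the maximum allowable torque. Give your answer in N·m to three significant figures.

T_allow = 41400 N·m

τ_allow = 188/4.23 = 44.44 MPa.
For a hollow shaft T_allow = τ_allow·πd_o³(1−k⁴)/16 with 1−k⁴ = 0.8704, so πd_o³(1−k⁴)/16 = 931700 mm³.
T_allow = 44.44×931700 = 4.141×10^7 N·mm = 41410 N·m.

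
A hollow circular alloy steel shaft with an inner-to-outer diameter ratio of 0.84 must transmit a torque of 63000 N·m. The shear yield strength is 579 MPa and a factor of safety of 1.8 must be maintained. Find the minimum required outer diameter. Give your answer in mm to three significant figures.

d_o = 126 mm

τ_allow = 579/1.8 = 321.7 MPa.
For a hollow shaft τ = 16T/[πd_o³(1−k⁴)] with k = 0.84, so 1−k⁴ = 0.5021.
d_o³ = 16T/[π τ_allow (1−k⁴)] = 16×6.3000×10^7/(π×321.7×0.5021) = 1.987×10^6 mm³.
d_o = 125.7 mm.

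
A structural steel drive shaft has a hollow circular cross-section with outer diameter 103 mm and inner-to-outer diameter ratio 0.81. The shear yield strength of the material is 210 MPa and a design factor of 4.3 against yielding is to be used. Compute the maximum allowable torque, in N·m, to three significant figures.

τ_allow = 210/4.3 = 48.84 MPa.
For a hollow shaft T_allow = τ_allow·πd_o³(1−k⁴)/16 with 1−k⁴ = 0.5695, so πd_o³(1−k⁴)/16 = 122200 mm³.
T_allow = 48.84×122200 = 5.968×10^6 N·mm = 5968 N·m.

T_allow = 5970 N·m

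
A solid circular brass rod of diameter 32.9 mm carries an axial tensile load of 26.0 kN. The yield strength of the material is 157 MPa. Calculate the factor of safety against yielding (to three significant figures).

n = 5.13

A = πd²/4 = 850.1 mm².
σ = F/A = 26000/850.1 = 30.58 MPa.
n = 157/30.58 = 5.133.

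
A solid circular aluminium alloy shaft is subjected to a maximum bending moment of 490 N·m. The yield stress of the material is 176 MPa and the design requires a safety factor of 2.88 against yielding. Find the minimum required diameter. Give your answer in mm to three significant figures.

d = 43.4 mm

σ_allow = 176/2.88 = 61.11 MPa.
For a solid circular section σ = 32M/(πd³), so d³ = 32M/(π σ_allow) = 32×490000/(π×61.11) = 81670 mm³.
d = 43.39 mm.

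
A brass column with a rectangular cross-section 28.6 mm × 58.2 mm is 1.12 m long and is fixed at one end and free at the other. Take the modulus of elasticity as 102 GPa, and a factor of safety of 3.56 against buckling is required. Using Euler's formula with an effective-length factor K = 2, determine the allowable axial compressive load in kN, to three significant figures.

Buckling occurs about the weak axis: I_min = h·b³/12 = 58.2×28.6³/12 = 113500 mm⁴ (b = 28.6 mm is the smaller dimension).
Effective length L_e = KL = 2×1.12 m = 2240 mm.
Euler critical load P_cr = π²EI/L_e² = π²×102000×113500/2240² = 22760 N.
P_allow = P_cr/n = 22760/3.56 = 6394 N.

P_allow = 6.39 kN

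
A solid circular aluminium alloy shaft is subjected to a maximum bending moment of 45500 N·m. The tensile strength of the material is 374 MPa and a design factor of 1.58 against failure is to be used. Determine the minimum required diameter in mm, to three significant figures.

σ_allow = 374/1.58 = 236.7 MPa.
For a solid circular section σ = 32M/(πd³), so d³ = 32M/(π σ_allow) = 32×4.5500×10^7/(π×236.7) = 1.958×10^6 mm³.
d = 125.1 mm.

d = 125 mm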